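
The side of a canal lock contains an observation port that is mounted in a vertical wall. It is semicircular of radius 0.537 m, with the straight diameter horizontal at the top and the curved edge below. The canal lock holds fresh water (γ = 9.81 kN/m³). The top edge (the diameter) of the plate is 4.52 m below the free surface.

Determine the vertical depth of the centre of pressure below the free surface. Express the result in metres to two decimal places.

h_p = 4.75 m

γ = 9.81 kN/m³.
The centroid of a semicircle lies 4r/(3π) = 0.22791 m from the diameter, here below the top edge, so the centroid depth is h_c = 4.52 + 0.22791 = 4.74791 m.
A = πr²/2 = π × 0.537²/2 = 0.452969 m².
Resultant F = γ·h_c·A = 9.81 × 4.74791 × 0.452969 = 21.0979 kN.
I_c = (π/8 − 8/(9π))·r⁴ = 0.109757 × 0.537⁴ = 0.00912703 m⁴.
Centre of pressure: y_p = y_c + I_c/(y_c·A) = 4.74791 + 0.00912703/(4.74791 × 0.452969) = 4.74791 + 0.00424384 = 4.75215 m along the plane.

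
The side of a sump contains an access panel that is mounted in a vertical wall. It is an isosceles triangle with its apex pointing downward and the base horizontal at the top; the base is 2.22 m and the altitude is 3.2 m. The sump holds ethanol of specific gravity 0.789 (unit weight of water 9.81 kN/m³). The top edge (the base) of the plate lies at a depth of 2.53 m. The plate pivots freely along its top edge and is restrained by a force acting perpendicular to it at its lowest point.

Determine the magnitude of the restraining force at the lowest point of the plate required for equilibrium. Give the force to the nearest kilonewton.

P ≈ 38 kN

γ = 0.789 × 9.81 = 7.74009 kN/m³.
With the apex down, the centroid sits h/3 = 3.2/3 = 1.06667 m below the base (the top edge), so the centroid depth is h_c = 2.53 + 1.06667 = 3.59667 m.
A = ½ × 2.22 × 3.2 = 3.552 m².
Resultant F = γ·h_c·A = 7.74009 × 3.59667 × 3.552 = 98.8825 kN.
I_c = b·h³/36 = 2.22 × 3.2³/36 = 2.02069 m⁴.
Centre of pressure: y_p = y_c + I_c/(y_c·A) = 3.59667 + 2.02069/(3.59667 × 3.552) = 3.59667 + 0.158171 = 3.75484 m along the plane.
The resultant acts 1.06667 + 0.158171 = 1.22484 m (along the plate) below the hinge at the top edge, so the moment about the hinge is M = F × 1.22484 = 98.8825 × 1.22484 = 121.115 kN·m.
A normal force at the bottom, 3.2 m from the hinge, must supply this moment: P = 121.115/3.2 = 37.8484 kN.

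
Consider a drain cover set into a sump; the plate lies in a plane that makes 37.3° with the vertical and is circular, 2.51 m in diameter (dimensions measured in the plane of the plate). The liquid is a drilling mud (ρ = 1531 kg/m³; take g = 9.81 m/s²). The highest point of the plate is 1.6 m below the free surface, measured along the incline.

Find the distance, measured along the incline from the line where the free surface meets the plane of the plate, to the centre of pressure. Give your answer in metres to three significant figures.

y_p = 2.99 m

γ = ρg = 1531 × 9.81 / 1000 = 15.01911 kN/m³.
The plate makes 37.3° with the vertical, i.e. θ = 90° − 37.3° = 52.7° to the horizontal. Measuring y along the incline from the free-surface line, vertical depth h = y·sinθ with sinθ = 0.795473.
The centroid is at the centre, 1.255 m below the top of the plate, so y_c = 1.6 + 1.255 = 2.855 m and h_c = 2.855 × 0.795473 = 2.27108 m.
A = π(1.255)² = 4.94809 m².
Resultant F = γ·h_c·A = 15.01911 × 2.27108 × 4.94809 = 168.777 kN.
I_c = πr⁴/4 = π × 1.255⁴/4 = 1.94834 m⁴.
Centre of pressure: y_p = y_c + I_c/(y_c·A) = 2.855 + 1.94834/(2.855 × 4.94809) = 2.855 + 0.137918 = 2.99292 m along the plane.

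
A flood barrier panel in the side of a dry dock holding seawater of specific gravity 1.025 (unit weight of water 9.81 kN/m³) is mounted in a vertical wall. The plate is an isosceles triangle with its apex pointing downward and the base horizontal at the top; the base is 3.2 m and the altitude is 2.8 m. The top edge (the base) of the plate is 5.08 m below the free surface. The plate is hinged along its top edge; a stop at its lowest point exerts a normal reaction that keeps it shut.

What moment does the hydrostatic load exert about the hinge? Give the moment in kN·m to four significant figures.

M ≈ 272.4 kN·m

γ = 1.025 × 9.81 = 10.05525 kN/m³.
With the apex down, the centroid sits h/3 = 2.8/3 = 0.933333 m below the base (the top edge), so the centroid depth is h_c = 5.08 + 0.933333 = 6.01333 m.
A = ½ × 3.2 × 2.8 = 4.48 m².
Resultant F = γ·h_c·A = 10.05525 × 6.01333 × 4.48 = 270.886 kN.
I_c = b·h³/36 = 3.2 × 2.8³/36 = 1.95129 m⁴.
Centre of pressure: y_p = y_c + I_c/(y_c·A) = 6.01333 + 1.95129/(6.01333 × 4.48) = 6.01333 + 0.0724317 = 6.08576 m along the plane.
The resultant acts 0.933333 + 0.0724317 = 1.00576 m (along the plate) below the hinge at the top edge, so the moment about the hinge is M = F × 1.00576 = 270.886 × 1.00576 = 272.446 kN·m.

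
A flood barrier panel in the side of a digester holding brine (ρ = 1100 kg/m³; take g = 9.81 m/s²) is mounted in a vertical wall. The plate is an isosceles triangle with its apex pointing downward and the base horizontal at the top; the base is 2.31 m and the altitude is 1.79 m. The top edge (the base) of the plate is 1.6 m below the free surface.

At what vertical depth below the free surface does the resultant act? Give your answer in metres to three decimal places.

γ = ρg = 1100 × 9.81 / 1000 = 10.791 kN/m³.
With the apex down, the centroid sits h/3 = 1.79/3 = 0.596667 m below the base (the top edge), so the centroid depth is h_c = 1.6 + 0.596667 = 2.19667 m.
A = ½ × 2.31 × 1.79 = 2.06745 m².
Resultant F = γ·h_c·A = 10.791 × 2.19667 × 2.06745 = 49.0074 kN.
I_c = b·h³/36 = 2.31 × 1.79³/36 = 0.368018 m⁴.
Centre of pressure: y_p = y_c + I_c/(y_c·A) = 2.19667 + 0.368018/(2.19667 × 2.06745) = 2.19667 + 0.0810344 = 2.2777 m along the plane.

h_p = 2.278 m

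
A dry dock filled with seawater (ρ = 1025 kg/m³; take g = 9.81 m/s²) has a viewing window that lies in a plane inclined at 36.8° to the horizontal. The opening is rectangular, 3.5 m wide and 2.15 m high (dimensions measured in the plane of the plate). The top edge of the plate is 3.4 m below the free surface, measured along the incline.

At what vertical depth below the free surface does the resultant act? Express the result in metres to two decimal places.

h_p = 2.73 m

γ = ρg = 1025 × 9.81 / 1000 = 10.05525 kN/m³.
Let θ = 36.8° be the plate's angle to the horizontal; measure y along the incline from where the plane meets the free surface. Vertical depth h = y·sinθ with sinθ = 0.599024.
The centroid lies 2.15/2 = 1.075 m below the top edge, so y_c = 3.4 + 1.075 = 4.475 m and h_c = 4.475 × 0.599024 = 2.68063 m.
A = 3.5 × 2.15 = 7.525 m².
Resultant F = γ·h_c·A = 10.05525 × 2.68063 × 7.525 = 202.832 kN.
I_c = b·h³/12 = 3.5 × 2.15³/12 = 2.89869 m⁴.
Centre of pressure: y_p = y_c + I_c/(y_c·A) = 4.475 + 2.89869/(4.475 × 7.525) = 4.475 + 0.08608 = 4.56108 m along the plane.
Vertically, h_p = y_p·sinθ = 4.56108 × 0.599024 = 2.7322 m.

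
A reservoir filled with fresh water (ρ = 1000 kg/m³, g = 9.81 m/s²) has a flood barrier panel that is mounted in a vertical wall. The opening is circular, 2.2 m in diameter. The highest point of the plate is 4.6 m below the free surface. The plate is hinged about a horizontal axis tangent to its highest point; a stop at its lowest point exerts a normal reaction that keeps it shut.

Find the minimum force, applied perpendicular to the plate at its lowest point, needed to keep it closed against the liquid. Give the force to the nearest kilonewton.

γ = ρg = 1000 × 9.81 = 9810 N/m³ = 9.81 kN/m³.
The centroid is at the centre, 1.1 m below the top of the plate, so the centroid depth is h_c = 4.6 + 1.1 = 5.7 m.
A = π(1.1)² = 3.80133 m².
Resultant F = γ·h_c·A = 9.81 × 5.7 × 3.80133 = 212.559 kN.
I_c = πr⁴/4 = π × 1.1⁴/4 = 1.1499 m⁴.
Centre of pressure: y_p = y_c + I_c/(y_c·A) = 5.7 + 1.1499/(5.7 × 3.80133) = 5.7 + 0.0530701 = 5.75307 m along the plane.
The resultant acts 1.1 + 0.0530701 = 1.15307 m (along the plate) below the hinge at the top edge, so the moment about the hinge is M = F × 1.15307 = 212.559 × 1.15307 = 245.095 kN·m.
A normal force at the bottom, 2.2 m from the hinge, must supply this moment: P = 245.095/2.2 = 111.407 kN.

P ≈ 111 kN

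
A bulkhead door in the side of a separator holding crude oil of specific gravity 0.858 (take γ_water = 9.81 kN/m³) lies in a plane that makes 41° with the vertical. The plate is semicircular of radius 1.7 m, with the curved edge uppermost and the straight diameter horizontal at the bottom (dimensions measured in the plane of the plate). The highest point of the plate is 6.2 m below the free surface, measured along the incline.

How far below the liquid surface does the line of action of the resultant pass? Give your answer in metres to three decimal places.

γ = 0.858 × 9.81 = 8.41698 kN/m³.
The plate makes 41° with the vertical, i.e. θ = 90° − 41° = 49° to the horizontal. Measuring y along the incline from the free-surface line, vertical depth h = y·sinθ with sinθ = 0.754710.
The centroid lies 4r/(3π) = 0.721502 m above the diameter, so r − 4r/(3π) = 1.7 − 0.721502 = 0.978498 m below the topmost point, so y_c = 6.2 + 0.978498 = 7.1785 m and h_c = 7.1785 × 0.754710 = 5.41769 m.
A = πr²/2 = π × 1.7²/2 = 4.5396 m².
Resultant F = γ·h_c·A = 8.41698 × 5.41769 × 4.5396 = 207.008 kN.
I_c = (π/8 − 8/(9π))·r⁴ = 0.109757 × 1.7⁴ = 0.916701 m⁴.
Centre of pressure: y_p = y_c + I_c/(y_c·A) = 7.1785 + 0.916701/(7.1785 × 4.5396) = 7.1785 + 0.0281304 = 7.20663 m along the plane.
Vertically, h_p = y_p·sinθ = 7.20663 × 0.754710 = 5.43892 m.

h_p = 5.439 m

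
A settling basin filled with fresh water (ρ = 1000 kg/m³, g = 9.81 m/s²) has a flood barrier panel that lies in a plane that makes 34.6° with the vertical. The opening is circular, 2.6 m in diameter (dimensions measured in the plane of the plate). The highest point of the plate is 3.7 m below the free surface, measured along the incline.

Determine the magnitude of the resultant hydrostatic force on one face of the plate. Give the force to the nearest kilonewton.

F ≈ 214 kN

γ = ρg = 1000 × 9.81 = 9810 N/m³ = 9.81 kN/m³.
The plate makes 34.6° with the vertical, i.e. θ = 90° − 34.6° = 55.4° to the horizontal. Measuring y along the incline from the free-surface line, vertical depth h = y·sinθ with sinθ = 0.823136.
The centroid is at the centre, 1.3 m below the top of the plate, so y_c = 3.7 + 1.3 = 5 m and h_c = 5 × 0.823136 = 4.11568 m.
A = π(1.3)² = 5.30929 m².
Resultant F = γ·h_c·A = 9.81 × 4.11568 × 5.30929 = 214.362 kN.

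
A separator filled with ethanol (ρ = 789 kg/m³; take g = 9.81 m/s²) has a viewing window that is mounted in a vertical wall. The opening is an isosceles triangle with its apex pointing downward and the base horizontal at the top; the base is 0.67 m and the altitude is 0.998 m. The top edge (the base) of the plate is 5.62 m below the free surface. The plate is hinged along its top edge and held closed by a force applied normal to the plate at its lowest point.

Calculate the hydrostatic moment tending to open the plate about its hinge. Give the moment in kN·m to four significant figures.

M ≈ 5.268 kN·m

γ = ρg = 789 × 9.81 / 1000 = 7.74009 kN/m³.
With the apex down, the centroid sits h/3 = 0.998/3 = 0.332667 m below the base (the top edge), so the centroid depth is h_c = 5.62 + 0.332667 = 5.95267 m.
A = ½ × 0.67 × 0.998 = 0.33433 m².
Resultant F = γ·h_c·A = 7.74009 × 5.95267 × 0.33433 = 15.404 kN.
I_c = b·h³/36 = 0.67 × 0.998³/36 = 0.0184997 m⁴.
Centre of pressure: y_p = y_c + I_c/(y_c·A) = 5.95267 + 0.0184997/(5.95267 × 0.33433) = 5.95267 + 0.0092956 = 5.96197 m along the plane.
The resultant acts 0.332667 + 0.0092956 = 0.341963 m (along the plate) below the hinge at the top edge, so the moment about the hinge is M = F × 0.341963 = 15.404 × 0.341963 = 5.2676 kN·m.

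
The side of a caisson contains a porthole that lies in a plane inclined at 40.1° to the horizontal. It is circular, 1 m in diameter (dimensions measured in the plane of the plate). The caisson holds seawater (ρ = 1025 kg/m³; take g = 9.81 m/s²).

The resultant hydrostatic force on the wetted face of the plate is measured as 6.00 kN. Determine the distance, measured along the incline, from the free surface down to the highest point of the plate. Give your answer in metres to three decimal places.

y_top ≈ 0.680 m

γ = ρg = 1025 × 9.81 / 1000 = 10.05525 kN/m³.
A = π(0.5)² = 0.785398 m².
From F = γ·h_c·A, the centroid depth is h_c = 6.00/(10.05525 × 0.785398) = 0.759746 m.
Let θ = 40.1° be the plate's angle to the horizontal; measure y along the incline from where the plane meets the free surface. Vertical depth h = y·sinθ with sinθ = 0.644124.
Along the incline, y_c = h_c/sinθ = 0.759746/0.644124 = 1.1795 m.
The centroid is at the centre, 0.5 m below the top of the plate, so the highest point sits at y_top = 1.1795 − 0.5 = 0.6795 m along the incline.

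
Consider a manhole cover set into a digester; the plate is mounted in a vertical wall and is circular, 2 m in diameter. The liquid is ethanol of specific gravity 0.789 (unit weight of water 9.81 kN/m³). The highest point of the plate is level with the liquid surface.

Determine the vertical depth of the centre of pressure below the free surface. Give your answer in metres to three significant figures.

γ = 0.789 × 9.81 = 7.74009 kN/m³.
The centroid is at the centre, 1 m below the top of the plate, so the centroid depth is h_c = 1 m.
A = π(1)² = 3.14159 m².
Resultant F = γ·h_c·A = 7.74009 × 1 × 3.14159 = 24.3162 kN.
I_c = πr⁴/4 = π × 1⁴/4 = 0.785398 m⁴.
Centre of pressure: y_p = y_c + I_c/(y_c·A) = 1 + 0.785398/(1 × 3.14159) = 1 + 0.25 = 1.25 m along the plane.

h_p = 1.25 m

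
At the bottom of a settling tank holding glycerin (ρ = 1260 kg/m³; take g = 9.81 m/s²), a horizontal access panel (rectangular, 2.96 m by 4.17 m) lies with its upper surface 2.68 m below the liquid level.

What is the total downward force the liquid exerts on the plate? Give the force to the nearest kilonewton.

γ = ρg = 1260 × 9.81 / 1000 = 12.3606 kN/m³.
The plate is horizontal, so pressure is uniform at p = γ·h = 12.3606 × 2.68 = 33.1264 kN/m².
A = 2.96 × 4.17 = 12.3432 m².
F = p·A = 33.1264 × 12.3432 = 408.886 kN.

F ≈ 409 kN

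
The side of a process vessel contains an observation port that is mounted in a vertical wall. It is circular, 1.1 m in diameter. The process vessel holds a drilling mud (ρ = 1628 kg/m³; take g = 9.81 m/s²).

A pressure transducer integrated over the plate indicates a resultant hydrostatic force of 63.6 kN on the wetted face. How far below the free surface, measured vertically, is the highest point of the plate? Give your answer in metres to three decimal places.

γ = ρg = 1628 × 9.81 / 1000 = 15.97068 kN/m³.
A = π(0.55)² = 0.950332 m².
From F = γ·h_c·A, the centroid depth is h_c = 63.6/(15.97068 × 0.950332) = 4.19043 m.
The centroid is at the centre, 0.55 m below the top of the plate, so the highest point sits at h_top = 4.19043 − 0.55 = 3.64043 m below the surface.

d_top ≈ 3.640 m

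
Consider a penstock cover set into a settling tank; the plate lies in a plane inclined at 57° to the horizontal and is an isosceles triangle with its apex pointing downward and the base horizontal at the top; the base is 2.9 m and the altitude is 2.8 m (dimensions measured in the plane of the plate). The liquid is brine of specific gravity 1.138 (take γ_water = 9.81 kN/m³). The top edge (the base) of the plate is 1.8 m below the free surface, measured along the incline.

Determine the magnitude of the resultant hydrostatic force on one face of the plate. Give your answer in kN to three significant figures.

F ≈ 104 kN

γ = 1.138 × 9.81 = 11.16378 kN/m³.
Let θ = 57° be the plate's angle to the horizontal; measure y along the incline from where the plane meets the free surface. Vertical depth h = y·sinθ with sinθ = 0.838671.
With the apex down, the centroid sits h/3 = 2.8/3 = 0.933333 m below the base (the top edge), so y_c = 1.8 + 0.933333 = 2.73333 m and h_c = 2.73333 × 0.838671 = 2.29236 m.
A = ½ × 2.9 × 2.8 = 4.06 m².
Resultant F = γ·h_c·A = 11.16378 × 2.29236 × 4.06 = 103.901 kN.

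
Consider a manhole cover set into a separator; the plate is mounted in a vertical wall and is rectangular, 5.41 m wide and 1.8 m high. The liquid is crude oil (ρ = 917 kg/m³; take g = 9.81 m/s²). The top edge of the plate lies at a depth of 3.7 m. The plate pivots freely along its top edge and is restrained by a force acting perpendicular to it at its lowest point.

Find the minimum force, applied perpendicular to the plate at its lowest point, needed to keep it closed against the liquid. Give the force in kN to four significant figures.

γ = ρg = 917 × 9.81 / 1000 = 8.99577 kN/m³.
The centroid lies 1.8/2 = 0.9 m below the top edge, so the centroid depth is h_c = 3.7 + 0.9 = 4.6 m.
A = 5.41 × 1.8 = 9.738 m².
Resultant F = γ·h_c·A = 8.99577 × 4.6 × 9.738 = 402.964 kN.
I_c = b·h³/12 = 5.41 × 1.8³/12 = 2.62926 m⁴.
Centre of pressure: y_p = y_c + I_c/(y_c·A) = 4.6 + 2.62926/(4.6 × 9.738) = 4.6 + 0.0586957 = 4.6587 m along the plane.
The resultant acts 0.9 + 0.0586957 = 0.958696 m (along the plate) below the hinge at the top edge, so the moment about the hinge is M = F × 0.958696 = 402.964 × 0.958696 = 386.32 kN·m.
A normal force at the bottom, 1.8 m from the hinge, must supply this moment: P = 386.32/1.8 = 214.622 kN.

P ≈ 214.6 kN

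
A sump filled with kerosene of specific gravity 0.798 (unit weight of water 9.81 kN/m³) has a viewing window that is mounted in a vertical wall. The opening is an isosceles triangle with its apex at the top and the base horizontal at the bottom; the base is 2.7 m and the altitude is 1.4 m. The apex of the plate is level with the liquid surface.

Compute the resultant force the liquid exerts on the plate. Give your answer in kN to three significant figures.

F ≈ 13.8 kN

γ = 0.798 × 9.81 = 7.82838 kN/m³.
With the apex up, the centroid sits 2h/3 = 2 × 1.4/3 = 0.933333 m below the apex, so the centroid depth is h_c = 0.933333 m.
A = ½ × 2.7 × 1.4 = 1.89 m².
Resultant F = γ·h_c·A = 7.82838 × 0.933333 × 1.89 = 13.8093 kN.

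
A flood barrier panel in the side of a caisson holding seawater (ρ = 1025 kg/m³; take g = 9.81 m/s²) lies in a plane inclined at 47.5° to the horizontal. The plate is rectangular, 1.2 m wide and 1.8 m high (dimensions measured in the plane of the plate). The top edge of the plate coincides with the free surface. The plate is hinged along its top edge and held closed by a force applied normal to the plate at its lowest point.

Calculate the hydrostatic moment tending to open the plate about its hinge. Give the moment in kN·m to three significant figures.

M ≈ 17.3 kN·m

γ = ρg = 1025 × 9.81 / 1000 = 10.05525 kN/m³.
Let θ = 47.5° be the plate's angle to the horizontal; measure y along the incline from where the plane meets the free surface. Vertical depth h = y·sinθ with sinθ = 0.737277.
The centroid lies 1.8/2 = 0.9 m below the top edge, so y_c = 0.9 m and h_c = 0.9 × 0.737277 = 0.663549 m.
A = 1.2 × 1.8 = 2.16 m².
Resultant F = γ·h_c·A = 10.05525 × 0.663549 × 2.16 = 14.4118 kN.
I_c = b·h³/12 = 1.2 × 1.8³/12 = 0.5832 m⁴.
Centre of pressure: y_p = y_c + I_c/(y_c·A) = 0.9 + 0.5832/(0.9 × 2.16) = 0.9 + 0.3 = 1.2 m along the plane.
The resultant acts 0.9 + 0.3 = 1.2 m (along the plate) below the hinge at the top edge, so the moment about the hinge is M = F × 1.2 = 14.4118 × 1.2 = 17.2942 kN·m.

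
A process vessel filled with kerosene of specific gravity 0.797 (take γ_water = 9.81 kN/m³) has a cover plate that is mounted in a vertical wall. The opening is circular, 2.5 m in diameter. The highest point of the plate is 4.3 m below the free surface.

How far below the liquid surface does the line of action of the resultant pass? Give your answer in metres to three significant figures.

γ = 0.797 × 9.81 = 7.81857 kN/m³.
The centroid is at the centre, 1.25 m below the top of the plate, so the centroid depth is h_c = 4.3 + 1.25 = 5.55 m.
A = π(1.25)² = 4.90874 m².
Resultant F = γ·h_c·A = 7.81857 × 5.55 × 4.90874 = 213.005 kN.
I_c = πr⁴/4 = π × 1.25⁴/4 = 1.91748 m⁴.
Centre of pressure: y_p = y_c + I_c/(y_c·A) = 5.55 + 1.91748/(5.55 × 4.90874) = 5.55 + 0.070383 = 5.62038 m along the plane.

h_p = 5.62 m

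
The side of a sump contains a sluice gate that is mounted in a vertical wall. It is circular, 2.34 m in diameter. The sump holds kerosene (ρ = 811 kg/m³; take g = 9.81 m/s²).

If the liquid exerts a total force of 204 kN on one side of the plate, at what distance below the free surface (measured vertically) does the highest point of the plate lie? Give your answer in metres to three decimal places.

d_top ≈ 4.792 m

γ = ρg = 811 × 9.81 / 1000 = 7.95591 kN/m³.
A = π(1.17)² = 4.30053 m².
From F = γ·h_c·A, the centroid depth is h_c = 204/(7.95591 × 4.30053) = 5.96236 m.
The centroid is at the centre, 1.17 m below the top of the plate, so the highest point sits at h_top = 5.96236 − 1.17 = 4.79236 m below the surface.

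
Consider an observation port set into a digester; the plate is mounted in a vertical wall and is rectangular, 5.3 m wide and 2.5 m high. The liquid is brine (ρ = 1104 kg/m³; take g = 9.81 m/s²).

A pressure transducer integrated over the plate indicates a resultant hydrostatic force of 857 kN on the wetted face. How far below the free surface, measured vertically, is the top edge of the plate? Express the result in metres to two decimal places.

γ = ρg = 1104 × 9.81 / 1000 = 10.83024 kN/m³.
A = 5.3 × 2.5 = 13.25 m².
From F = γ·h_c·A, the centroid depth is h_c = 857/(10.83024 × 13.25) = 5.9721 m.
The centroid lies 2.5/2 = 1.25 m below the top edge, so the top edge sits at h_top = 5.9721 − 1.25 = 4.7221 m below the surface.

d_top ≈ 4.72 m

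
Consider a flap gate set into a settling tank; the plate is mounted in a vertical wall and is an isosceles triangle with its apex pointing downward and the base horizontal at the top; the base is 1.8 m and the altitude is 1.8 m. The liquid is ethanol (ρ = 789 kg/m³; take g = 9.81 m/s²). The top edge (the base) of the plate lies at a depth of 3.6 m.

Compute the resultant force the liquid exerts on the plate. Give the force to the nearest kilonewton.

γ = ρg = 789 × 9.81 / 1000 = 7.74009 kN/m³.
With the apex down, the centroid sits h/3 = 1.8/3 = 0.6 m below the base (the top edge), so the centroid depth is h_c = 3.6 + 0.6 = 4.2 m.
A = ½ × 1.8 × 1.8 = 1.62 m².
Resultant F = γ·h_c·A = 7.74009 × 4.2 × 1.62 = 52.6636 kN.

F ≈ 53 kN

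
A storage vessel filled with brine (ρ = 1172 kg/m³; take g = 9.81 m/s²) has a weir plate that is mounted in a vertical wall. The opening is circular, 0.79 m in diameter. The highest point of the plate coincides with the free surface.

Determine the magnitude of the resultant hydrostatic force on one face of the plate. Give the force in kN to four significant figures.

F ≈ 2.226 kN

γ = ρg = 1172 × 9.81 / 1000 = 11.49732 kN/m³.
The centroid is at the centre, 0.395 m below the top of the plate, so the centroid depth is h_c = 0.395 m.
A = π(0.395)² = 0.490167 m².
Resultant F = γ·h_c·A = 11.49732 × 0.395 × 0.490167 = 2.22606 kN.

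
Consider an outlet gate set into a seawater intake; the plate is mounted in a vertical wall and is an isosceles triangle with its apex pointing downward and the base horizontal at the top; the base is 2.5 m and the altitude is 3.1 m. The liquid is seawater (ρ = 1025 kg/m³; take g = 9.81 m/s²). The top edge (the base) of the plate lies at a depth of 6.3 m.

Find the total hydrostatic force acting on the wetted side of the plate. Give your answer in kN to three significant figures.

F ≈ 286 kN

γ = ρg = 1025 × 9.81 / 1000 = 10.05525 kN/m³.
With the apex down, the centroid sits h/3 = 3.1/3 = 1.03333 m below the base (the top edge), so the centroid depth is h_c = 6.3 + 1.03333 = 7.33333 m.
A = ½ × 2.5 × 3.1 = 3.875 m².
Resultant F = γ·h_c·A = 10.05525 × 7.33333 × 3.875 = 285.737 kN.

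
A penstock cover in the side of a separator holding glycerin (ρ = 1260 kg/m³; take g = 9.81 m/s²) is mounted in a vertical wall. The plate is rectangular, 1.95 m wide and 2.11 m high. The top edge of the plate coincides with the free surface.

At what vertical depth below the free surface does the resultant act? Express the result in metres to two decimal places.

h_p = 1.41 m

γ = ρg = 1260 × 9.81 / 1000 = 12.3606 kN/m³.
The centroid lies 2.11/2 = 1.055 m below the top edge, so the centroid depth is h_c = 1.055 m.
A = 1.95 × 2.11 = 4.1145 m².
Resultant F = γ·h_c·A = 12.3606 × 1.055 × 4.1145 = 53.6549 kN.
I_c = b·h³/12 = 1.95 × 2.11³/12 = 1.52651 m⁴.
Centre of pressure: y_p = y_c + I_c/(y_c·A) = 1.055 + 1.52651/(1.055 × 4.1145) = 1.055 + 0.351666 = 1.40667 m along the plane.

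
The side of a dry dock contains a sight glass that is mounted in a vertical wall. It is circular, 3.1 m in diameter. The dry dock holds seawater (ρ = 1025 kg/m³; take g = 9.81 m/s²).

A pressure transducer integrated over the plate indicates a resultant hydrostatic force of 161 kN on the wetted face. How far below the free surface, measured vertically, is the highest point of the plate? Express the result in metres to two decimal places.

γ = ρg = 1025 × 9.81 / 1000 = 10.05525 kN/m³.
A = π(1.55)² = 7.54768 m².
From F = γ·h_c·A, the centroid depth is h_c = 161/(10.05525 × 7.54768) = 2.12139 m.
The centroid is at the centre, 1.55 m below the top of the plate, so the highest point sits at h_top = 2.12139 − 1.55 = 0.57139 m below the surface.

d_top ≈ 0.57 m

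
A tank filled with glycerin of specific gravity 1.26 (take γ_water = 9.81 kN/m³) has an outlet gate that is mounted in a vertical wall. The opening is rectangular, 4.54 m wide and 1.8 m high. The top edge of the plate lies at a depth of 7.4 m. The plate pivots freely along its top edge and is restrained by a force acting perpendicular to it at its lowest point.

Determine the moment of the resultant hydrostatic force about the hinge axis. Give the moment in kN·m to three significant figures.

M ≈ 782 kN·m

γ = 1.26 × 9.81 = 12.3606 kN/m³.
The centroid lies 1.8/2 = 0.9 m below the top edge, so the centroid depth is h_c = 7.4 + 0.9 = 8.3 m.
A = 4.54 × 1.8 = 8.172 m².
Resultant F = γ·h_c·A = 12.3606 × 8.3 × 8.172 = 838.39 kN.
I_c = b·h³/12 = 4.54 × 1.8³/12 = 2.20644 m⁴.
Centre of pressure: y_p = y_c + I_c/(y_c·A) = 8.3 + 2.20644/(8.3 × 8.172) = 8.3 + 0.0325301 = 8.33253 m along the plane.
The resultant acts 0.9 + 0.0325301 = 0.93253 m (along the plate) below the hinge at the top edge, so the moment about the hinge is M = F × 0.93253 = 838.39 × 0.93253 = 781.824 kN·m.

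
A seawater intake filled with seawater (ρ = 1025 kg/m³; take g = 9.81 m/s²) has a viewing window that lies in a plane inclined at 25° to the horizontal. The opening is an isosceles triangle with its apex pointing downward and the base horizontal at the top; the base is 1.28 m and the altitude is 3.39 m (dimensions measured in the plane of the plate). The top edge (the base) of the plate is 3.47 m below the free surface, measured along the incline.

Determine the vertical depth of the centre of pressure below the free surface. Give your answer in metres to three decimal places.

γ = ρg = 1025 × 9.81 / 1000 = 10.05525 kN/m³.
Let θ = 25° be the plate's angle to the horizontal; measure y along the incline from where the plane meets the free surface. Vertical depth h = y·sinθ with sinθ = 0.422618.
With the apex down, the centroid sits h/3 = 3.39/3 = 1.13 m below the base (the top edge), so y_c = 3.47 + 1.13 = 4.6 m and h_c = 4.6 × 0.422618 = 1.94404 m.
A = ½ × 1.28 × 3.39 = 2.1696 m².
Resultant F = γ·h_c·A = 10.05525 × 1.94404 × 2.1696 = 42.4109 kN.
I_c = b·h³/36 = 1.28 × 3.39³/36 = 1.38518 m⁴.
Centre of pressure: y_p = y_c + I_c/(y_c·A) = 4.6 + 1.38518/(4.6 × 2.1696) = 4.6 + 0.138793 = 4.73879 m along the plane.
Vertically, h_p = y_p·sinθ = 4.73879 × 0.422618 = 2.0027 m.

h_p = 2.003 m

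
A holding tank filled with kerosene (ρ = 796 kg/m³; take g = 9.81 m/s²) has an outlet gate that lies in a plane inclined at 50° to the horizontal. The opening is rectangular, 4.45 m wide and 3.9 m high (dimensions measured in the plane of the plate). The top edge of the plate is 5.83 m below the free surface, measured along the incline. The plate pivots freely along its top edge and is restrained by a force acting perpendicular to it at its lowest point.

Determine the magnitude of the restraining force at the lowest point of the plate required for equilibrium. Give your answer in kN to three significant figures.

γ = ρg = 796 × 9.81 / 1000 = 7.80876 kN/m³.
Let θ = 50° be the plate's angle to the horizontal; measure y along the incline from where the plane meets the free surface. Vertical depth h = y·sinθ with sinθ = 0.766044.
The centroid lies 3.9/2 = 1.95 m below the top edge, so y_c = 5.83 + 1.95 = 7.78 m and h_c = 7.78 × 0.766044 = 5.95982 m.
A = 4.45 × 3.9 = 17.355 m².
Resultant F = γ·h_c·A = 7.80876 × 5.95982 × 17.355 = 807.681 kN.
I_c = b·h³/12 = 4.45 × 3.9³/12 = 21.9975 m⁴.
Centre of pressure: y_p = y_c + I_c/(y_c·A) = 7.78 + 21.9975/(7.78 × 17.355) = 7.78 + 0.162918 = 7.94292 m along the plane.
The resultant acts 1.95 + 0.162918 = 2.11292 m (along the plate) below the hinge at the top edge, so the moment about the hinge is M = F × 2.11292 = 807.681 × 2.11292 = 1706.57 kN·m.
A normal force at the bottom, 3.9 m from the hinge, must supply this moment: P = 1706.57/3.9 = 437.582 kN.

P ≈ 438 kN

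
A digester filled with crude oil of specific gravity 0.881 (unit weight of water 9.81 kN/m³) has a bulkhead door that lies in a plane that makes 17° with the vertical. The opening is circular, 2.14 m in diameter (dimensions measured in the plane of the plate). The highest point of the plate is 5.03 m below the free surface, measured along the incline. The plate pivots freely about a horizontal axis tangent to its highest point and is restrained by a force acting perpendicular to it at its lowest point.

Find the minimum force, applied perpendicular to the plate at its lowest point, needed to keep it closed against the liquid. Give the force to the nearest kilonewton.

P ≈ 95 kN

γ = 0.881 × 9.81 = 8.64261 kN/m³.
The plate makes 17° with the vertical, i.e. θ = 90° − 17° = 73° to the horizontal. Measuring y along the incline from the free-surface line, vertical depth h = y·sinθ with sinθ = 0.956305.
The centroid is at the centre, 1.07 m below the top of the plate, so y_c = 5.03 + 1.07 = 6.1 m and h_c = 6.1 × 0.956305 = 5.83346 m.
A = π(1.07)² = 3.59681 m².
Resultant F = γ·h_c·A = 8.64261 × 5.83346 × 3.59681 = 181.338 kN.
I_c = πr⁴/4 = π × 1.07⁴/4 = 1.0295 m⁴.
Centre of pressure: y_p = y_c + I_c/(y_c·A) = 6.1 + 1.0295/(6.1 × 3.59681) = 6.1 + 0.0469223 = 6.14692 m along the plane.
The resultant acts 1.07 + 0.0469223 = 1.11692 m (along the plate) below the hinge at the top edge, so the moment about the hinge is M = F × 1.11692 = 181.338 × 1.11692 = 202.54 kN·m.
A normal force at the bottom, 2.14 m from the hinge, must supply this moment: P = 202.54/2.14 = 94.6449 kN.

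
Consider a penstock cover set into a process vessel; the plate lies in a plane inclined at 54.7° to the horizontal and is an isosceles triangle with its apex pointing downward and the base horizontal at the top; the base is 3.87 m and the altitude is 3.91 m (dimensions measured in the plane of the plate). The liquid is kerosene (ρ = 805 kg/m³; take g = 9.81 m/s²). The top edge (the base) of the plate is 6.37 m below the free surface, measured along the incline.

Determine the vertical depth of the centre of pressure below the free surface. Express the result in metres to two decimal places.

h_p = 6.35 m

γ = ρg = 805 × 9.81 / 1000 = 7.89705 kN/m³.
Let θ = 54.7° be the plate's angle to the horizontal; measure y along the incline from where the plane meets the free surface. Vertical depth h = y·sinθ with sinθ = 0.816138.
With the apex down, the centroid sits h/3 = 3.91/3 = 1.30333 m below the base (the top edge), so y_c = 6.37 + 1.30333 = 7.67333 m and h_c = 7.67333 × 0.816138 = 6.2625 m.
A = ½ × 3.87 × 3.91 = 7.56585 m².
Resultant F = γ·h_c·A = 7.89705 × 6.2625 × 7.56585 = 374.171 kN.
I_c = b·h³/36 = 3.87 × 3.91³/36 = 6.42597 m⁴.
Centre of pressure: y_p = y_c + I_c/(y_c·A) = 7.67333 + 6.42597/(7.67333 × 7.56585) = 7.67333 + 0.110687 = 7.78402 m along the plane.
Vertically, h_p = y_p·sinθ = 7.78402 × 0.816138 = 6.35283 m.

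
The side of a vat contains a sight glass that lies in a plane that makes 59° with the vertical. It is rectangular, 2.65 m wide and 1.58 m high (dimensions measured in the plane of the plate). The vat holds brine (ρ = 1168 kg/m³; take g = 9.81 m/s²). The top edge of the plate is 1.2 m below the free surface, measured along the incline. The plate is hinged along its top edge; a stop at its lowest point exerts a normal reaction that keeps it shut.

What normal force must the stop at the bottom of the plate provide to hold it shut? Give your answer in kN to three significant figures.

γ = ρg = 1168 × 9.81 / 1000 = 11.45808 kN/m³.
The plate makes 59° with the vertical, i.e. θ = 90° − 59° = 31° to the horizontal. Measuring y along the incline from the free-surface line, vertical depth h = y·sinθ with sinθ = 0.515038.
The centroid lies 1.58/2 = 0.79 m below the top edge, so y_c = 1.2 + 0.79 = 1.99 m and h_c = 1.99 × 0.515038 = 1.02493 m.
A = 2.65 × 1.58 = 4.187 m².
Resultant F = γ·h_c·A = 11.45808 × 1.02493 × 4.187 = 49.171 kN.
I_c = b·h³/12 = 2.65 × 1.58³/12 = 0.871036 m⁴.
Centre of pressure: y_p = y_c + I_c/(y_c·A) = 1.99 + 0.871036/(1.99 × 4.187) = 1.99 + 0.104539 = 2.09454 m along the plane.
The resultant acts 0.79 + 0.104539 = 0.894539 m (along the plate) below the hinge at the top edge, so the moment about the hinge is M = F × 0.894539 = 49.171 × 0.894539 = 43.9854 kN·m.
A normal force at the bottom, 1.58 m from the hinge, must supply this moment: P = 43.9854/1.58 = 27.8389 kN.

P ≈ 27.8 kN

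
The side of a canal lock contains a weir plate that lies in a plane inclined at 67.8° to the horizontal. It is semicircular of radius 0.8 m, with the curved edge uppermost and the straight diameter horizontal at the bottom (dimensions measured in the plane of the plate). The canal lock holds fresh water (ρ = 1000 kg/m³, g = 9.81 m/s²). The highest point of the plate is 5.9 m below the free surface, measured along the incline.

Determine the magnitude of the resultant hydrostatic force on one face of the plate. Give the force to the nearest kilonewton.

γ = ρg = 1000 × 9.81 = 9810 N/m³ = 9.81 kN/m³.
Let θ = 67.8° be the plate's angle to the horizontal; measure y along the incline from where the plane meets the free surface. Vertical depth h = y·sinθ with sinθ = 0.925871.
The centroid lies 4r/(3π) = 0.339531 m above the diameter, so r − 4r/(3π) = 0.8 − 0.339531 = 0.460469 m below the topmost point, so y_c = 5.9 + 0.460469 = 6.36047 m and h_c = 6.36047 × 0.925871 = 5.88897 m.
A = πr²/2 = π × 0.8²/2 = 1.00531 m².
Resultant F = γ·h_c·A = 9.81 × 5.88897 × 1.00531 = 58.0776 kN.

F ≈ 58 kN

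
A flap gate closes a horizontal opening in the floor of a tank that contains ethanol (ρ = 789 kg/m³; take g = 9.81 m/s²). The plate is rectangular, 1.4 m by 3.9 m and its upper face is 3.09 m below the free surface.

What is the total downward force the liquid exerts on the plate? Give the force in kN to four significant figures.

F ≈ 130.6 kN

γ = ρg = 789 × 9.81 / 1000 = 7.74009 kN/m³.
The plate is horizontal, so pressure is uniform at p = γ·h = 7.74009 × 3.09 = 23.9169 kN/m².
A = 1.4 × 3.9 = 5.46 m².
F = p·A = 23.9169 × 5.46 = 130.586 kN.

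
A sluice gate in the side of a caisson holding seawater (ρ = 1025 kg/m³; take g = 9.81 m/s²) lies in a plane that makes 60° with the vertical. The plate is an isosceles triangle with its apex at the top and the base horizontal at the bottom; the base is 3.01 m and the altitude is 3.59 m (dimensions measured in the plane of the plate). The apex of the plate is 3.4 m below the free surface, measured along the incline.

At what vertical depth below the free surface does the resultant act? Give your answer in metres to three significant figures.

h_p = 2.96 m

γ = ρg = 1025 × 9.81 / 1000 = 10.05525 kN/m³.
The plate makes 60° with the vertical, i.e. θ = 90° − 60° = 30° to the horizontal. Measuring y along the incline from the free-surface line, vertical depth h = y·sinθ with sinθ = 0.500000.
With the apex up, the centroid sits 2h/3 = 2 × 3.59/3 = 2.39333 m below the apex, so y_c = 3.4 + 2.39333 = 5.79333 m and h_c = 5.79333 × 0.500000 = 2.89667 m.
A = ½ × 3.01 × 3.59 = 5.40295 m².
Resultant F = γ·h_c·A = 10.05525 × 2.89667 × 5.40295 = 157.37 kN.
I_c = b·h³/36 = 3.01 × 3.59³/36 = 3.86854 m⁴.
Centre of pressure: y_p = y_c + I_c/(y_c·A) = 5.79333 + 3.86854/(5.79333 × 5.40295) = 5.79333 + 0.123591 = 5.91692 m along the plane.
Vertically, h_p = y_p·sinθ = 5.91692 × 0.500000 = 2.95846 m.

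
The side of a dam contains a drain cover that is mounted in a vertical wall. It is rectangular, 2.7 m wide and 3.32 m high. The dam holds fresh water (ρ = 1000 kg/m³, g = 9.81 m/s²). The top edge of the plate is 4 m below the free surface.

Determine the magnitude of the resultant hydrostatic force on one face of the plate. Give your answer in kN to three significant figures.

F ≈ 498 kN

γ = ρg = 1000 × 9.81 = 9810 N/m³ = 9.81 kN/m³.
The centroid lies 3.32/2 = 1.66 m below the top edge, so the centroid depth is h_c = 4 + 1.66 = 5.66 m.
A = 2.7 × 3.32 = 8.964 m².
Resultant F = γ·h_c·A = 9.81 × 5.66 × 8.964 = 497.723 kN.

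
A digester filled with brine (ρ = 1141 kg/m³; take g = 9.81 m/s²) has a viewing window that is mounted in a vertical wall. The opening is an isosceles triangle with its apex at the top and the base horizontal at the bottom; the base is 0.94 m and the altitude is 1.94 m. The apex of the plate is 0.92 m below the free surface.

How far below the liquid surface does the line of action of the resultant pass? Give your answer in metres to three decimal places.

h_p = 2.308 m

γ = ρg = 1141 × 9.81 / 1000 = 11.19321 kN/m³.
With the apex up, the centroid sits 2h/3 = 2 × 1.94/3 = 1.29333 m below the apex, so the centroid depth is h_c = 0.92 + 1.29333 = 2.21333 m.
A = ½ × 0.94 × 1.94 = 0.9118 m².
Resultant F = γ·h_c·A = 11.19321 × 2.21333 × 0.9118 = 22.5892 kN.
I_c = b·h³/36 = 0.94 × 1.94³/36 = 0.190647 m⁴.
Centre of pressure: y_p = y_c + I_c/(y_c·A) = 2.21333 + 0.190647/(2.21333 × 0.9118) = 2.21333 + 0.0944679 = 2.3078 m along the plane.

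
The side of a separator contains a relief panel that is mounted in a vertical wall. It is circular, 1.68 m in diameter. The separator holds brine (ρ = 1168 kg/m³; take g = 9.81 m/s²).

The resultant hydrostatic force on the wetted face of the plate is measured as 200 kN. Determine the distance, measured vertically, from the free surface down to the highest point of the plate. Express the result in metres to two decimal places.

d_top ≈ 7.03 m

γ = ρg = 1168 × 9.81 / 1000 = 11.45808 kN/m³.
A = π(0.84)² = 2.21671 m².
From F = γ·h_c·A, the centroid depth is h_c = 200/(11.45808 × 2.21671) = 7.87425 m.
The centroid is at the centre, 0.84 m below the top of the plate, so the highest point sits at h_top = 7.87425 − 0.84 = 7.03425 m below the surface.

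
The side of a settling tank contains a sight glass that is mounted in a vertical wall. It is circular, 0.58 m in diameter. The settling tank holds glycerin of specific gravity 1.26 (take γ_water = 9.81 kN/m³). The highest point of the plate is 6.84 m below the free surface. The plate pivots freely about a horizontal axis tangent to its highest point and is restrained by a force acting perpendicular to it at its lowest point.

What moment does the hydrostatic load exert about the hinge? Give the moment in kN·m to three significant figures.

M ≈ 6.82 kN·m

γ = 1.26 × 9.81 = 12.3606 kN/m³.
The centroid is at the centre, 0.29 m below the top of the plate, so the centroid depth is h_c = 6.84 + 0.29 = 7.13 m.
A = π(0.29)² = 0.264208 m².
Resultant F = γ·h_c·A = 12.3606 × 7.13 × 0.264208 = 23.2849 kN.
I_c = πr⁴/4 = π × 0.29⁴/4 = 0.00555497 m⁴.
Centre of pressure: y_p = y_c + I_c/(y_c·A) = 7.13 + 0.00555497/(7.13 × 0.264208) = 7.13 + 0.00294881 = 7.13295 m along the plane.
The resultant acts 0.29 + 0.00294881 = 0.292949 m (along the plate) below the hinge at the top edge, so the moment about the hinge is M = F × 0.292949 = 23.2849 × 0.292949 = 6.82129 kN·m.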